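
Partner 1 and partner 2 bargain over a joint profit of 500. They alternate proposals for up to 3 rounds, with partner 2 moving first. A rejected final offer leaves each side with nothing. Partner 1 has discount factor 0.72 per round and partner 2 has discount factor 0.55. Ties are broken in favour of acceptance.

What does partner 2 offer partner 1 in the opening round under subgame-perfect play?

162

Round 3 (partner 2 proposes): partner 1 will accept anything ≥ 0, so partner 2 offers 0 and keeps 500.
Round 2 (partner 1 proposes): partner 2 can get 500 next round, worth 0.55 × 500 = 275 now. Partner 1 offers 275 and keeps 500 − 275 = 225.
Round 1 (partner 2 proposes): partner 1 can get 225 next round, worth 0.72 × 225 = 162 now; partner 2 offers that and keeps 338.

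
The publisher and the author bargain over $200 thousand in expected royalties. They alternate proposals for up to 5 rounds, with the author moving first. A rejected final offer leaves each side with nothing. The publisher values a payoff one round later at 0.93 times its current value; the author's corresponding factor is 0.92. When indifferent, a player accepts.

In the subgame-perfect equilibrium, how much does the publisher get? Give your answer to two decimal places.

27.61

Round 5 (the author proposes): rejection yields 0 for the publisher; the author offers 0 and keeps 200.
Round 4 (the publisher proposes): the author can get 200 next round, worth 0.92 × 200 = 184 now, so the publisher offers 184, keeping 16.
Round 3 (the author proposes): the publisher can get 16 next round, worth 0.93 × 16 = 14.88 now. The author offers 14.88 and keeps 200 − 14.88 = 185.12.
Round 2 (the publisher proposes): the author can get 185.12 next round, worth 0.92 × 185.12 = 170.3104 now; the publisher offers that and keeps 29.6896.
Round 1 (the author proposes): the publisher can get 29.6896 next round, worth 0.93 × 29.6896 = 27.611328 now; the author offers that and keeps 172.388672.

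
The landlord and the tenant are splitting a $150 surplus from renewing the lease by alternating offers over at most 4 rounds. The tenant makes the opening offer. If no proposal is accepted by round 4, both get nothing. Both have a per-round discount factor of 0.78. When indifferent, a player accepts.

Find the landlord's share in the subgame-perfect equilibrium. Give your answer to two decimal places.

96.92

Round 4 (the landlord proposes): rejection yields 0 for the tenant; the landlord offers 0 and keeps 150.
Round 3 (the tenant proposes): the landlord can get 150 next round, worth 0.78 × 150 = 117 now; the tenant offers that and keeps 33.
Round 2 (the landlord proposes): the tenant can get 33 next round, worth 0.78 × 33 = 25.74 now; the landlord offers that and keeps 124.26.
Round 1 (the tenant proposes): the landlord can get 124.26 next round, worth 0.78 × 124.26 = 96.9228 now. The tenant offers 96.9228 and keeps 150 − 96.9228 = 53.0772.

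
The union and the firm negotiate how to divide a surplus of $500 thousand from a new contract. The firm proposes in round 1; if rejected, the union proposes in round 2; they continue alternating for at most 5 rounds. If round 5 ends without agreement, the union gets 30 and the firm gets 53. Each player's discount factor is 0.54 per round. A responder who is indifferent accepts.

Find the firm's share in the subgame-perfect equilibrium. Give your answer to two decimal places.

337.03

Solve by backward induction from round 5.
Round 5 (the firm proposes): the union gets 30 if talks fail, so the firm offers 30 and keeps 470.
Round 4 (the union proposes): the firm can get 470 next round, worth 0.54 × 470 = 253.8 now. The union offers 253.8 and keeps 500 − 253.8 = 246.2.
Round 3 (the firm proposes): the union can get 246.2 next round, worth 0.54 × 246.2 = 132.948 now; the firm offers that and keeps 367.052.
Round 2 (the union proposes): the firm can get 367.052 next round, worth 0.54 × 367.052 = 198.20808 now; the union offers that and keeps 301.79192.
Round 1 (the firm proposes): the union can get 301.79192 next round, worth 0.54 × 301.79192 = 162.9676368 now, so the firm offers 162.9676368, keeping 337.0323632.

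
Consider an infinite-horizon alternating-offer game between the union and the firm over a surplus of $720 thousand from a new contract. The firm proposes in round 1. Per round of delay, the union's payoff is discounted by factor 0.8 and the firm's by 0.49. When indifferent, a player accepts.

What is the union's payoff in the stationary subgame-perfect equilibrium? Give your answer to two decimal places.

483.16

Let x be the firm's share when the firm proposes and y be the union's share when the union proposes.
The union accepts iff offered ≥ 0.8·y, so x = 720 − 0.8y. Symmetrically y = 720 − 0.49x.
Substituting: x = 720 − 0.8(720 − 0.49x), giving x(1 − 0.49·0.8) = 720(1 − 0.8).
So x = 720 × 0.2 / 0.608 ≈ 236.8421, and the union receives 720 − x ≈ 483.1579.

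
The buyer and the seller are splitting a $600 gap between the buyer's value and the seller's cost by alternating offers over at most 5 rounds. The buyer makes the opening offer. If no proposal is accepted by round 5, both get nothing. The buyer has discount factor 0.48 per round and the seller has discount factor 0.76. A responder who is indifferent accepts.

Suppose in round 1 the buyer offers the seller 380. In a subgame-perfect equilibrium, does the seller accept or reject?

Round 5 (the buyer proposes): the seller will accept anything ≥ 0, so the buyer offers 0 and keeps 600.
Round 4 (the seller proposes): the buyer can get 600 next round, worth 0.48 × 600 = 288 now. The seller offers 288 and keeps 600 − 288 = 312.
Round 3 (the buyer proposes): the seller can get 312 next round, worth 0.76 × 312 = 237.12 now; the buyer offers that and keeps 362.88.
Round 2 (the seller proposes): the buyer can get 362.88 next round, worth 0.48 × 362.88 = 174.1824 now. The seller offers 174.1824 and keeps 600 − 174.1824 = 425.8176.
So by rejecting in round 1, the seller gets 425.8176 next round, worth 0.76 × 425.8176 = 323.621376 now.
Offer 380 ≥ 323.621376, so the seller accepts.

Accept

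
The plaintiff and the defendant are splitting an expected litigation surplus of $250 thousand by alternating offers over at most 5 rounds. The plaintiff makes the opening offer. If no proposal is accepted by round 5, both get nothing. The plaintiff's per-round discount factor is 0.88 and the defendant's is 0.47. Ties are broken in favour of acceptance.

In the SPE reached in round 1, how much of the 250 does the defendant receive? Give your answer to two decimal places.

Round 5 (the plaintiff proposes): the defendant will accept anything ≥ 0, so the plaintiff offers 0 and keeps 250.
Round 4 (the defendant proposes): the plaintiff can get 250 next round, worth 0.88 × 250 = 220 now; the defendant offers that and keeps 30.
Round 3 (the plaintiff proposes): the defendant can get 30 next round, worth 0.47 × 30 = 14.1 now. The plaintiff offers 14.1 and keeps 250 − 14.1 = 235.9.
Round 2 (the defendant proposes): the plaintiff can get 235.9 next round, worth 0.88 × 235.9 = 207.592 now; the defendant offers that and keeps 42.408.
Round 1 (the plaintiff proposes): the defendant can get 42.408 next round, worth 0.47 × 42.408 = 19.93176 now, so the plaintiff offers 19.93176, keeping 230.06824.

19.93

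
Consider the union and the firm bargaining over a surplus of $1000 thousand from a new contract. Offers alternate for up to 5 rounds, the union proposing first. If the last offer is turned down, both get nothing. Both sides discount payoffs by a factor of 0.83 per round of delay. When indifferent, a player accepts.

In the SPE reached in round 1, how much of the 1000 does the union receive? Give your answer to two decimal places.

761.70

Round 5 (the union proposes): the firm will accept anything ≥ 0, so the union offers 0 and keeps 1000.
Round 4 (the firm proposes): the union can get 1000 next round, worth 0.83 × 1000 = 830 now, so the firm offers 830, keeping 170.
Round 3 (the union proposes): the firm can get 170 next round, worth 0.83 × 170 = 141.1 now. The union offers 141.1 and keeps 1000 − 141.1 = 858.9.
Round 2 (the firm proposes): the union can get 858.9 next round, worth 0.83 × 858.9 = 712.887 now. The firm offers 712.887 and keeps 1000 − 712.887 = 287.113.
Round 1 (the union proposes): the firm can get 287.113 next round, worth 0.83 × 287.113 = 238.30379 now. The union offers 238.30379 and keeps 1000 − 238.30379 = 761.69621.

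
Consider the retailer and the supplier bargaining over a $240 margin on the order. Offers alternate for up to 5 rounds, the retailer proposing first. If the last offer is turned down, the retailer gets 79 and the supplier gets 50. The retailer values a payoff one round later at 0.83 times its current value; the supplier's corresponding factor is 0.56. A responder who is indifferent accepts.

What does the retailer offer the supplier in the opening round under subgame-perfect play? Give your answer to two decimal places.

Round 5 (the retailer proposes): the supplier gets 50 if talks fail, so the retailer offers 50 and keeps 190.
Round 4 (the supplier proposes): the retailer can get 190 next round, worth 0.83 × 190 = 157.7 now; the supplier offers that and keeps 82.3.
Round 3 (the retailer proposes): the supplier can get 82.3 next round, worth 0.56 × 82.3 = 46.088 now; the retailer offers that and keeps 193.912.
Round 2 (the supplier proposes): the retailer can get 193.912 next round, worth 0.83 × 193.912 = 160.94696 now. The supplier offers 160.94696 and keeps 240 − 160.94696 = 79.05304.
Round 1 (the retailer proposes): the supplier can get 79.05304 next round, worth 0.56 × 79.05304 = 44.2697024 now, so the retailer offers 44.2697024, keeping 195.7302976.

44.27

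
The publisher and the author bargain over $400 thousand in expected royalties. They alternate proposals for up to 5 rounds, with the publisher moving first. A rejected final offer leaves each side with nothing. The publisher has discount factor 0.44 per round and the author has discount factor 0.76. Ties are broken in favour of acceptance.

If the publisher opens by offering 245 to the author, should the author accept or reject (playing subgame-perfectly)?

Accept

Round 5 (the publisher proposes): rejection yields 0 for the author; the publisher offers 0 and keeps 400.
Round 4 (the author proposes): the publisher can get 400 next round, worth 0.44 × 400 = 176 now. The author offers 176 and keeps 400 − 176 = 224.
Round 3 (the publisher proposes): the author can get 224 next round, worth 0.76 × 224 = 170.24 now. The publisher offers 170.24 and keeps 400 − 170.24 = 229.76.
Round 2 (the author proposes): the publisher can get 229.76 next round, worth 0.44 × 229.76 = 101.0944 now, so the author offers 101.0944, keeping 298.9056.
So by rejecting in round 1, the author gets 298.9056 next round, worth 0.76 × 298.9056 = 227.168256 now.
Offer 245 ≥ 227.168256, so the author accepts.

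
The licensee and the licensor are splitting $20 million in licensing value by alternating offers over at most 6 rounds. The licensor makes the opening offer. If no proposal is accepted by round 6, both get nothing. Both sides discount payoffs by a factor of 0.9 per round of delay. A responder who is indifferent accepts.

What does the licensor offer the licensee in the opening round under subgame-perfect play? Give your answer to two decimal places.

Round 6 (the licensee proposes): the licensor will accept anything ≥ 0, so the licensee offers 0 and keeps 20.
Round 5 (the licensor proposes): the licensee can get 20 next round, worth 0.9 × 20 = 18 now. The licensor offers 18 and keeps 20 − 18 = 2.
Round 4 (the licensee proposes): the licensor can get 2 next round, worth 0.9 × 2 = 1.8 now. The licensee offers 1.8 and keeps 20 − 1.8 = 18.2.
Round 3 (the licensor proposes): the licensee can get 18.2 next round, worth 0.9 × 18.2 = 16.38 now, so the licensor offers 16.38, keeping 3.62.
Round 2 (the licensee proposes): the licensor can get 3.62 next round, worth 0.9 × 3.62 = 3.258 now; the licensee offers that and keeps 16.742.
Round 1 (the licensor proposes): the licensee can get 16.742 next round, worth 0.9 × 16.742 = 15.0678 now. The licensor offers 15.0678 and keeps 20 − 15.0678 = 4.9322.

15.07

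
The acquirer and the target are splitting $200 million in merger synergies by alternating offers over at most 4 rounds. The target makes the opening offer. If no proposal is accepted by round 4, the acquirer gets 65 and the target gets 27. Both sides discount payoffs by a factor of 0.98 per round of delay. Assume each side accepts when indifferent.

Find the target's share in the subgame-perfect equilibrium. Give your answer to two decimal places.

Round 4 (the acquirer proposes): the target gets 27 if talks fail, so the acquirer offers 27 and keeps 173.
Round 3 (the target proposes): the acquirer can get 173 next round, worth 0.98 × 173 = 169.54 now, so the target offers 169.54, keeping 30.46.
Round 2 (the acquirer proposes): the target can get 30.46 next round, worth 0.98 × 30.46 = 29.8508 now. The acquirer offers 29.8508 and keeps 200 − 29.8508 = 170.1492.
Round 1 (the target proposes): the acquirer can get 170.1492 next round, worth 0.98 × 170.1492 = 166.746216 now. The target offers 166.746216 and keeps 200 − 166.746216 = 33.253784.

33.25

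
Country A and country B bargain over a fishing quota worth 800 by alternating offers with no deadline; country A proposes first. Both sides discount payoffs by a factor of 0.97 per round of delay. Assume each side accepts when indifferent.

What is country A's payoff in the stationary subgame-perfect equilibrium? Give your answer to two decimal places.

406.09

In a stationary SPE each proposer offers the other exactly their discounted continuation value.
If country A keeps x when proposing and country B keeps y when proposing, then x = 800 − 0.97y and y = 800 − 0.97x.
Solving: x = 800(1 − 0.97) / (1 − 0.97·0.97) = 24 / 0.0591 ≈ 406.0914.
Country B gets 800 − 406.0914 ≈ 393.9086.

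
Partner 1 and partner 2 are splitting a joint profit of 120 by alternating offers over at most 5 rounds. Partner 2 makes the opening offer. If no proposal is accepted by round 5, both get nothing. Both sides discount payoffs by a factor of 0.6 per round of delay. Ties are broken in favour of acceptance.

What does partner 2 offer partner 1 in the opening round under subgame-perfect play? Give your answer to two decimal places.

Solve by backward induction from round 5.
Round 5 (partner 2 proposes): partner 1 will accept anything ≥ 0, so partner 2 offers 0 and keeps 120.
Round 4 (partner 1 proposes): partner 2 can get 120 next round, worth 0.6 × 120 = 72 now, so partner 1 offers 72, keeping 48.
Round 3 (partner 2 proposes): partner 1 can get 48 next round, worth 0.6 × 48 = 28.8 now. Partner 2 offers 28.8 and keeps 120 − 28.8 = 91.2.
Round 2 (partner 1 proposes): partner 2 can get 91.2 next round, worth 0.6 × 91.2 = 54.72 now; partner 1 offers that and keeps 65.28.
Round 1 (partner 2 proposes): partner 1 can get 65.28 next round, worth 0.6 × 65.28 = 39.168 now; partner 2 offers that and keeps 80.832.

39.17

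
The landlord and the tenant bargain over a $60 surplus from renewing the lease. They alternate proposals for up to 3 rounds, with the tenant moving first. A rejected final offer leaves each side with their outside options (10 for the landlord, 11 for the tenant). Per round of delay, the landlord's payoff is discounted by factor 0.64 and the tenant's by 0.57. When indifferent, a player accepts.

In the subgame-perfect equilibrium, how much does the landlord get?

20.16

Round 3 (the tenant proposes): the landlord gets 10 if talks fail, so the tenant offers 10 and keeps 50.
Round 2 (the landlord proposes): the tenant can get 50 next round, worth 0.57 × 50 = 28.5 now; the landlord offers that and keeps 31.5.
Round 1 (the tenant proposes): the landlord can get 31.5 next round, worth 0.64 × 31.5 = 20.16 now, so the tenant offers 20.16, keeping 39.84.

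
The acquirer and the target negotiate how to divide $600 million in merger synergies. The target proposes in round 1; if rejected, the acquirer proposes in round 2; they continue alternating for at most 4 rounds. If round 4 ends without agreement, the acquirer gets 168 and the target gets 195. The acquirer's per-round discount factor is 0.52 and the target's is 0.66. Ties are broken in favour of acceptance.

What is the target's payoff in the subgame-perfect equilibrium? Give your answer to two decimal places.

Round 4 (the acquirer proposes): the target gets 195 if talks fail, so the acquirer offers 195 and keeps 405.
Round 3 (the target proposes): the acquirer can get 405 next round, worth 0.52 × 405 = 210.6 now. The target offers 210.6 and keeps 600 − 210.6 = 389.4.
Round 2 (the acquirer proposes): the target can get 389.4 next round, worth 0.66 × 389.4 = 257.004 now, so the acquirer offers 257.004, keeping 342.996.
Round 1 (the target proposes): the acquirer can get 342.996 next round, worth 0.52 × 342.996 = 178.35792 now. The target offers 178.35792 and keeps 600 − 178.35792 = 421.64208.

421.64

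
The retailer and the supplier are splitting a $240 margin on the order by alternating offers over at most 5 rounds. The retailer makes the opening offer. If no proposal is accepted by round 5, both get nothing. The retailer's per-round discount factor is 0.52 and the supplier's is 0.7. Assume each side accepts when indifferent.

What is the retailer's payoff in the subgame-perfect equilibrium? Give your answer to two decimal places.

By backward induction:
Round 5 (the retailer proposes): rejection yields 0 for the supplier; the retailer offers 0 and keeps 240.
Round 4 (the supplier proposes): the retailer can get 240 next round, worth 0.52 × 240 = 124.8 now, so the supplier offers 124.8, keeping 115.2.
Round 3 (the retailer proposes): the supplier can get 115.2 next round, worth 0.7 × 115.2 = 80.64 now; the retailer offers that and keeps 159.36.
Round 2 (the supplier proposes): the retailer can get 159.36 next round, worth 0.52 × 159.36 = 82.8672 now, so the supplier offers 82.8672, keeping 157.1328.
Round 1 (the retailer proposes): the supplier can get 157.1328 next round, worth 0.7 × 157.1328 = 109.99296 now; the retailer offers that and keeps 130.00704.

130.01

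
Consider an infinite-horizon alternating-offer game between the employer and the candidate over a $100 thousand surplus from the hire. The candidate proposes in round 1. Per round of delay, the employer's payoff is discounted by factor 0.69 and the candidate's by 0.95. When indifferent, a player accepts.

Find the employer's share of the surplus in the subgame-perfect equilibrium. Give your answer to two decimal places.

10.01

Let x be the candidate's share when the candidate proposes and y be the employer's share when the employer proposes.
The employer accepts iff offered ≥ 0.69·y, so x = 100 − 0.69y. Symmetrically y = 100 − 0.95x.
Substituting: x = 100 − 0.69(100 − 0.95x), giving x(1 − 0.95·0.69) = 100(1 − 0.69).
So x = 100 × 0.31 / 0.3445 ≈ 89.9855, and the employer receives 100 − x ≈ 10.0145.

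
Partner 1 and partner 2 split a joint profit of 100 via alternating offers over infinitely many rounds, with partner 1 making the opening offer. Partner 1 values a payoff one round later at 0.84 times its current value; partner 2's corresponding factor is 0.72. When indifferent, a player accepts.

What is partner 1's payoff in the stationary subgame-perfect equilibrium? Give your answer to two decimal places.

When partner 1 proposes, partner 2 accepts any offer worth at least 0.72 times what partner 2 would get by proposing next round; and vice versa.
This gives x = 100 − 0.72y and y = 100 − 0.84x, where x and y are each side's share when it proposes.
Hence (1 − 0.72·0.84)x = 100(1 − 0.72), i.e. 0.3952·x = 28.
x ≈ 70.8502; partner 2's share is 100 − x ≈ 29.1498.

70.85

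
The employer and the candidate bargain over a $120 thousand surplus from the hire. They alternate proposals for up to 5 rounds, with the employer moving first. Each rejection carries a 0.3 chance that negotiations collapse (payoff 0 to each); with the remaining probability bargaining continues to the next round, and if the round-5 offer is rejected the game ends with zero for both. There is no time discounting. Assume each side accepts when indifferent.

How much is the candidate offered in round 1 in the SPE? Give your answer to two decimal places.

37.55

By backward induction:
Round 5 (the employer proposes): the candidate will accept anything ≥ 0, so the employer offers 0 and keeps 120.
Round 4 (the candidate proposes): rejecting gives the employer an expected 0.7 × 120 = 84, so the candidate offers 84, keeping 36.
Round 3 (the employer proposes): rejecting gives the candidate an expected 0.7 × 36 = 25.2. The employer offers 25.2 and keeps 120 − 25.2 = 94.8.
Round 2 (the candidate proposes): rejecting gives the employer an expected 0.7 × 94.8 = 66.36; the candidate offers that and keeps 53.64.
Round 1 (the employer proposes): rejecting gives the candidate an expected 0.7 × 53.64 = 37.548. The employer offers 37.548 and keeps 120 − 37.548 = 82.452.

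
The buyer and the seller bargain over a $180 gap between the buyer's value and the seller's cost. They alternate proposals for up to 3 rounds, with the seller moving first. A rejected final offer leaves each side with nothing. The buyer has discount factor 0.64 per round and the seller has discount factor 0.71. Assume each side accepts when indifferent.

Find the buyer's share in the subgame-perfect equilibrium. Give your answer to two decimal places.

33.41

Round 3 (the seller proposes): rejection yields 0 for the buyer; the seller offers 0 and keeps 180.
Round 2 (the buyer proposes): the seller can get 180 next round, worth 0.71 × 180 = 127.8 now. The buyer offers 127.8 and keeps 180 − 127.8 = 52.2.
Round 1 (the seller proposes): the buyer can get 52.2 next round, worth 0.64 × 52.2 = 33.408 now; the seller offers that and keeps 146.592.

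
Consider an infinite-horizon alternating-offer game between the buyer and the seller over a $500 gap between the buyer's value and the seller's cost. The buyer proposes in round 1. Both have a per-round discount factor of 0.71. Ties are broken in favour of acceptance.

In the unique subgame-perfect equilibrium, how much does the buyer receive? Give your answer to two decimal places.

Let x be the buyer's share when the buyer proposes and y be the seller's share when the seller proposes.
The seller accepts iff offered ≥ 0.71·y, so x = 500 − 0.71y. Symmetrically y = 500 − 0.71x.
Substituting: x = 500 − 0.71(500 − 0.71x), giving x(1 − 0.71·0.71) = 500(1 − 0.71).
So x = 500 × 0.29 / 0.4959 ≈ 292.3977, and the seller receives 500 − x ≈ 207.6023.

292.40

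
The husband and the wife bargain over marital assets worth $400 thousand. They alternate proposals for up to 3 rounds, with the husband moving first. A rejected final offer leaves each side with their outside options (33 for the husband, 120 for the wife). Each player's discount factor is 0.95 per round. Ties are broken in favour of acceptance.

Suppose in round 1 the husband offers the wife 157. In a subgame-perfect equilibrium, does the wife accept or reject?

Accept

Work out the wife's continuation value if the offer is rejected.
Round 3 (the husband proposes): the wife gets 120 if talks fail, so the husband offers 120 and keeps 280.
Round 2 (the wife proposes): the husband can get 280 next round, worth 0.95 × 280 = 266 now; the wife offers that and keeps 134.
So by rejecting in round 1, the wife gets 134 next round, worth 0.95 × 134 = 127.3 now.
Offer 157 ≥ 127.3, so the wife accepts.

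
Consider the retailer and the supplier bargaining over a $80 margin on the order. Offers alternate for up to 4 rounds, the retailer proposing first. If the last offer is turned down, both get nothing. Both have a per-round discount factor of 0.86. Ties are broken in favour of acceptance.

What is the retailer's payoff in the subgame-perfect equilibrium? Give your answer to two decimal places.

Round 4 (the supplier proposes): the retailer will accept anything ≥ 0, so the supplier offers 0 and keeps 80.
Round 3 (the retailer proposes): the supplier can get 80 next round, worth 0.86 × 80 = 68.8 now, so the retailer offers 68.8, keeping 11.2.
Round 2 (the supplier proposes): the retailer can get 11.2 next round, worth 0.86 × 11.2 = 9.632 now, so the supplier offers 9.632, keeping 70.368.
Round 1 (the retailer proposes): the supplier can get 70.368 next round, worth 0.86 × 70.368 = 60.51648 now; the retailer offers that and keeps 19.48352.

19.48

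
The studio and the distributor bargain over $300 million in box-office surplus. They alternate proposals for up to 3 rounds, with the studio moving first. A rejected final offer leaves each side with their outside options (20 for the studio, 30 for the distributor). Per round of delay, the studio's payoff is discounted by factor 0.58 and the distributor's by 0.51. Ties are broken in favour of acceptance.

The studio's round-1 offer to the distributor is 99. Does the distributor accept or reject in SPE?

Work out the distributor's continuation value if the offer is rejected.
Round 3 (the studio proposes): the distributor gets 30 if talks fail, so the studio offers 30 and keeps 270.
Round 2 (the distributor proposes): the studio can get 270 next round, worth 0.58 × 270 = 156.6 now; the distributor offers that and keeps 143.4.
So by rejecting in round 1, the distributor gets 143.4 next round, worth 0.51 × 143.4 = 73.134 now.
Offer 99 ≥ 73.134, so the distributor accepts.

Accept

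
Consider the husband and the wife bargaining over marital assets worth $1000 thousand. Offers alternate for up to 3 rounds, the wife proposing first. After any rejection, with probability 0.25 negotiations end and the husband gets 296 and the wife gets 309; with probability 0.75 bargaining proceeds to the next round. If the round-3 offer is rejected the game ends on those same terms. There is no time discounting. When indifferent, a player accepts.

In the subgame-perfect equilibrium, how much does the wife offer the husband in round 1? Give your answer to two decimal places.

Round 3 (the wife proposes): the husband gets 296 if talks fail, so the wife offers 296 and keeps 704.
Round 2 (the husband proposes): rejecting gives the wife an expected 0.75 × 704 + 0.25 × 309 = 605.25, so the husband offers 605.25, keeping 394.75.
Round 1 (the wife proposes): rejecting gives the husband an expected 0.75 × 394.75 + 0.25 × 296 = 370.0625, so the wife offers 370.0625, keeping 629.9375.

370.06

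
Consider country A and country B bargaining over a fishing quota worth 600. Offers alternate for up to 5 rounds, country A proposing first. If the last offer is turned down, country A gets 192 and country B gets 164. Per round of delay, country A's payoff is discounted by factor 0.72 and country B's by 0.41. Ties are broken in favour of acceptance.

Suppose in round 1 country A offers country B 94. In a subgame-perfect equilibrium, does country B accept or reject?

Work out country B's continuation value if the offer is rejected.
Round 5 (country A proposes): country B gets 164 if talks fail, so country A offers 164 and keeps 436.
Round 4 (country B proposes): country A can get 436 next round, worth 0.72 × 436 = 313.92 now; country B offers that and keeps 286.08.
Round 3 (country A proposes): country B can get 286.08 next round, worth 0.41 × 286.08 = 117.2928 now. Country A offers 117.2928 and keeps 600 − 117.2928 = 482.7072.
Round 2 (country B proposes): country A can get 482.7072 next round, worth 0.72 × 482.7072 = 347.549184 now. Country B offers 347.549184 and keeps 600 − 347.549184 = 252.450816.
So by rejecting in round 1, country B gets 252.450816 next round, worth 0.41 × 252.450816 = 103.50483456 now.
Offer 94 < 103.50483456, so country B rejects.

Reject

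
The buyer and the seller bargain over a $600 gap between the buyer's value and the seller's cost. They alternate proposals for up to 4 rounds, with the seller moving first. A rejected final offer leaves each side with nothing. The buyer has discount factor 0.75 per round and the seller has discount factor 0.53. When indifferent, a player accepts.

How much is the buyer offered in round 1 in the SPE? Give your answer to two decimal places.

By backward induction:
Round 4 (the buyer proposes): rejection yields 0 for the seller; the buyer offers 0 and keeps 600.
Round 3 (the seller proposes): the buyer can get 600 next round, worth 0.75 × 600 = 450 now, so the seller offers 450, keeping 150.
Round 2 (the buyer proposes): the seller can get 150 next round, worth 0.53 × 150 = 79.5 now; the buyer offers that and keeps 520.5.
Round 1 (the seller proposes): the buyer can get 520.5 next round, worth 0.75 × 520.5 = 390.375 now; the seller offers that and keeps 209.625.

390.38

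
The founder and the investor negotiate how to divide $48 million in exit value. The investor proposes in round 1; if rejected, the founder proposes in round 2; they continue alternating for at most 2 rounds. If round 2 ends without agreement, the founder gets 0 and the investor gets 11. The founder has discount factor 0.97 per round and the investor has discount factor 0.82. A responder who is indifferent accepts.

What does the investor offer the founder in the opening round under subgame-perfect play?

35.89

Solve by backward induction from round 2.
Round 2 (the founder proposes): the investor gets 11 if talks fail, so the founder offers 11 and keeps 37.
Round 1 (the investor proposes): the founder can get 37 next round, worth 0.97 × 37 = 35.89 now, so the investor offers 35.89, keeping 12.11.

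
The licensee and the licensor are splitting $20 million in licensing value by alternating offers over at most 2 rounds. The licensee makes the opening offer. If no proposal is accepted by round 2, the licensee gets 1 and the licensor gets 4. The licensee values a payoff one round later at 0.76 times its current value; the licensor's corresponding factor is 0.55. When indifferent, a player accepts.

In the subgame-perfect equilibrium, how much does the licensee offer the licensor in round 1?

10.45

Round 2 (the licensor proposes): the licensee gets 1 if talks fail, so the licensor offers 1 and keeps 19.
Round 1 (the licensee proposes): the licensor can get 19 next round, worth 0.55 × 19 = 10.45 now, so the licensee offers 10.45, keeping 9.55.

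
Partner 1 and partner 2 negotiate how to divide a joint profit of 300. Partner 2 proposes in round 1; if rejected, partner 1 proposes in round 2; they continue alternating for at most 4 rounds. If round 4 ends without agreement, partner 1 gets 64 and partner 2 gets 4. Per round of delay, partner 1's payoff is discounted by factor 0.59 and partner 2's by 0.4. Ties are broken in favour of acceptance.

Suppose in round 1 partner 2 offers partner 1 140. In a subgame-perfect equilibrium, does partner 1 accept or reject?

Reject

Work out partner 1's continuation value if the offer is rejected.
Round 4 (partner 1 proposes): partner 2 gets 4 if talks fail, so partner 1 offers 4 and keeps 296.
Round 3 (partner 2 proposes): partner 1 can get 296 next round, worth 0.59 × 296 = 174.64 now, so partner 2 offers 174.64, keeping 125.36.
Round 2 (partner 1 proposes): partner 2 can get 125.36 next round, worth 0.4 × 125.36 = 50.144 now. Partner 1 offers 50.144 and keeps 300 − 50.144 = 249.856.
So by rejecting in round 1, partner 1 gets 249.856 next round, worth 0.59 × 249.856 = 147.41504 now.
Offer 140 < 147.41504, so partner 1 rejects.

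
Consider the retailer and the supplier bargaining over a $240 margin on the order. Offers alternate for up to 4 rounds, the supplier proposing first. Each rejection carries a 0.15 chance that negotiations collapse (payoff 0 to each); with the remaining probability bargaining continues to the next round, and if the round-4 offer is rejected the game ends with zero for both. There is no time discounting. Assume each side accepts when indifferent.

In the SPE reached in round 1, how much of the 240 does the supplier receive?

Round 4 (the retailer proposes): rejection yields 0 for the supplier; the retailer offers 0 and keeps 240.
Round 3 (the supplier proposes): rejecting gives the retailer an expected 0.85 × 240 = 204; the supplier offers that and keeps 36.
Round 2 (the retailer proposes): rejecting gives the supplier an expected 0.85 × 36 = 30.6. The retailer offers 30.6 and keeps 240 − 30.6 = 209.4.
Round 1 (the supplier proposes): rejecting gives the retailer an expected 0.85 × 209.4 = 177.99. The supplier offers 177.99 and keeps 240 − 177.99 = 62.01.

62.01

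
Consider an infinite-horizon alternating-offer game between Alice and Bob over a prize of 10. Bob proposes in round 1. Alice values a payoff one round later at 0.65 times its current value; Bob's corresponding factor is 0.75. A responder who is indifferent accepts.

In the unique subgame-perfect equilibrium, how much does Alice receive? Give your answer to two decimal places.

3.17

Let x be Bob's share when Bob proposes and y be Alice's share when Alice proposes.
Alice accepts iff offered ≥ 0.65·y, so x = 10 − 0.65y. Symmetrically y = 10 − 0.75x.
Substituting: x = 10 − 0.65(10 − 0.75x), giving x(1 − 0.75·0.65) = 10(1 − 0.65).
So x = 10 × 0.35 / 0.5125 ≈ 6.8293, and Alice receives 10 − x ≈ 3.1707.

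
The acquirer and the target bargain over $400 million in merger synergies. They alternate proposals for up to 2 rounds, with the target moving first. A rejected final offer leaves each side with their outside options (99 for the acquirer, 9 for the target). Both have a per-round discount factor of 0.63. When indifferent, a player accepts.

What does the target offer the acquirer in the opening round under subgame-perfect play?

Solve by backward induction from round 2.
Round 2 (the acquirer proposes): the target gets 9 if talks fail, so the acquirer offers 9 and keeps 391.
Round 1 (the target proposes): the acquirer can get 391 next round, worth 0.63 × 391 = 246.33 now. The target offers 246.33 and keeps 400 − 246.33 = 153.67.

246.33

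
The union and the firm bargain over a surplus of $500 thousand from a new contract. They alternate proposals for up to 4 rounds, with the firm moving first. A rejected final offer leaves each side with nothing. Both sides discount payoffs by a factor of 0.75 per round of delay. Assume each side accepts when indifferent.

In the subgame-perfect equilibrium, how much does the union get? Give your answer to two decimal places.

Round 4 (the union proposes): rejection yields 0 for the firm; the union offers 0 and keeps 500.
Round 3 (the firm proposes): the union can get 500 next round, worth 0.75 × 500 = 375 now; the firm offers that and keeps 125.
Round 2 (the union proposes): the firm can get 125 next round, worth 0.75 × 125 = 93.75 now. The union offers 93.75 and keeps 500 − 93.75 = 406.25.
Round 1 (the firm proposes): the union can get 406.25 next round, worth 0.75 × 406.25 = 304.6875 now. The firm offers 304.6875 and keeps 500 − 304.6875 = 195.3125.

304.69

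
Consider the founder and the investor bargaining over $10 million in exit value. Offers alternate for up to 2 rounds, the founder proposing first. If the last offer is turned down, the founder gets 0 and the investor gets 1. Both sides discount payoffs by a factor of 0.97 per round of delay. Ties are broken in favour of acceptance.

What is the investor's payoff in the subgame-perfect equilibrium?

Round 2 (the investor proposes): rejection yields 0 for the founder; the investor offers 0 and keeps 10.
Round 1 (the founder proposes): the investor can get 10 next round, worth 0.97 × 10 = 9.7 now; the founder offers that and keeps 0.3.

9.7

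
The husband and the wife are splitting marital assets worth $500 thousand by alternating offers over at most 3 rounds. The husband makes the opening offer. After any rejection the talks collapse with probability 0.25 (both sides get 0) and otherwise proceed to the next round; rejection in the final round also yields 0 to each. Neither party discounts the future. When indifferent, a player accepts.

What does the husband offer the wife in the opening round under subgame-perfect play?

Round 3 (the husband proposes): the wife will accept anything ≥ 0, so the husband offers 0 and keeps 500.
Round 2 (the wife proposes): rejecting gives the husband an expected 0.75 × 500 = 375, so the wife offers 375, keeping 125.
Round 1 (the husband proposes): rejecting gives the wife an expected 0.75 × 125 = 93.75. The husband offers 93.75 and keeps 500 − 93.75 = 406.25.

93.75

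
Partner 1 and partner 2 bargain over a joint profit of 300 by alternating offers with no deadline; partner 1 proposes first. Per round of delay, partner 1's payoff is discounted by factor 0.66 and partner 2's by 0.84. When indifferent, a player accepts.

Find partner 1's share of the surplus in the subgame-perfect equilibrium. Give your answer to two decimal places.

107.72

When partner 1 proposes, partner 2 accepts any offer worth at least 0.84 times what partner 2 would get by proposing next round; and vice versa.
This gives x = 300 − 0.84y and y = 300 − 0.66x, where x and y are each side's share when it proposes.
Hence (1 − 0.84·0.66)x = 300(1 − 0.84), i.e. 0.4456·x = 48.
x ≈ 107.7199; partner 2's share is 300 − x ≈ 192.2801.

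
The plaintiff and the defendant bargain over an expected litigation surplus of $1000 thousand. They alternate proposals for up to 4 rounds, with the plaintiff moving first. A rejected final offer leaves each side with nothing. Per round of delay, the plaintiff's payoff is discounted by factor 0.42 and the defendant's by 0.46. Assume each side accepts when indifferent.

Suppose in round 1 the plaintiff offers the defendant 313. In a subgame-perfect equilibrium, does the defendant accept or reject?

Reject

Round 4 (the defendant proposes): rejection yields 0 for the plaintiff; the defendant offers 0 and keeps 1000.
Round 3 (the plaintiff proposes): the defendant can get 1000 next round, worth 0.46 × 1000 = 460 now. The plaintiff offers 460 and keeps 1000 − 460 = 540.
Round 2 (the defendant proposes): the plaintiff can get 540 next round, worth 0.42 × 540 = 226.8 now, so the defendant offers 226.8, keeping 773.2.
So by rejecting in round 1, the defendant gets 773.2 next round, worth 0.46 × 773.2 = 355.672 now.
Offer 313 < 355.672, so the defendant rejects.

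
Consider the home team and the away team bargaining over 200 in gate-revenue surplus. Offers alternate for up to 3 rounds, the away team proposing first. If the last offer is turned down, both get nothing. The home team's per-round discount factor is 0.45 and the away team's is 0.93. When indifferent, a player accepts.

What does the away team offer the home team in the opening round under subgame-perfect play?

Solve by backward induction from round 3.
Round 3 (the away team proposes): rejection yields 0 for the home team; the away team offers 0 and keeps 200.
Round 2 (the home team proposes): the away team can get 200 next round, worth 0.93 × 200 = 186 now, so the home team offers 186, keeping 14.
Round 1 (the away team proposes): the home team can get 14 next round, worth 0.45 × 14 = 6.3 now; the away team offers that and keeps 193.7.

6.3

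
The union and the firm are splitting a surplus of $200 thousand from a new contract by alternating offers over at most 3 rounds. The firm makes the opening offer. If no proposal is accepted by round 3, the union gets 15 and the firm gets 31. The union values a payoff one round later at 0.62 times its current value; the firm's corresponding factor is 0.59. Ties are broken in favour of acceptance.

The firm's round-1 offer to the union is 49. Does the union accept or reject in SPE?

Reject

Work out the union's continuation value if the offer is rejected.
Round 3 (the firm proposes): the union gets 15 if talks fail, so the firm offers 15 and keeps 185.
Round 2 (the union proposes): the firm can get 185 next round, worth 0.59 × 185 = 109.15 now; the union offers that and keeps 90.85.
So by rejecting in round 1, the union gets 90.85 next round, worth 0.62 × 90.85 = 56.327 now.
Offer 49 < 56.327, so the union rejects.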